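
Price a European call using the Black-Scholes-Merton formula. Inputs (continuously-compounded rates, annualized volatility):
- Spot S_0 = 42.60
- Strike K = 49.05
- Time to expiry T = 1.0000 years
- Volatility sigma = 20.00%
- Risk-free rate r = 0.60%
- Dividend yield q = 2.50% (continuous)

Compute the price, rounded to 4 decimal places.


d1 = (ln(S/K) + (r - q + 0.5*sigma^2) * T) / (sigma * sqrt(T)) = -0.69992966
d2 = d1 - sigma * sqrt(T) = -0.89992966
exp(-rT) = 0.99401796; exp(-qT) = 0.97530991
C = S_0 * exp(-qT) * N(d1) - K * exp(-rT) * N(d2)
N(d1) = 0.24198562; N(d2) = 0.18407884
C = 42.6000 * 0.97530991 * 0.24198562 - 49.0500 * 0.99401796 * 0.18407884 = 1.0790

Answer: Price = 1.0790


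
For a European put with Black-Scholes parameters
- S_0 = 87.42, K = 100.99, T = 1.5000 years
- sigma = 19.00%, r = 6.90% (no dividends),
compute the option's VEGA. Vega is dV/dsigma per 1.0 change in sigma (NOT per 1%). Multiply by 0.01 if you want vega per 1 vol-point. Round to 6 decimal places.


Answer: Vega = 42.639429

Derivation:
d1 = -0.0589700156; d2 = -0.2916715412
phi(d1) = 0.3982492296; exp(-qT) = 1.0000000000; exp(-rT) = 0.9016760227
Vega = S * exp(-qT) * phi(d1) * sqrt(T) = 87.4200 * 1.0000000000 * 0.3982492296 * 1.2247448714 = 42.639429


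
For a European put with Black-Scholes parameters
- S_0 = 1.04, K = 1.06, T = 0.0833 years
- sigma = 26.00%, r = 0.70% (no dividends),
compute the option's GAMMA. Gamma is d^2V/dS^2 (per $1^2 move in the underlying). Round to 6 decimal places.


d1 = -0.2085480547; d2 = -0.2835885771
phi(d1) = 0.3903604723; exp(-qT) = 1.0000000000; exp(-rT) = 0.9994170700
Gamma = exp(-qT) * phi(d1) / (S * sigma * sqrt(T)) = 1.0000000000 * 0.3903604723 / (1.0400 * 0.2600 * 0.2886173938) = 5.001919

Answer: Gamma = 5.001919


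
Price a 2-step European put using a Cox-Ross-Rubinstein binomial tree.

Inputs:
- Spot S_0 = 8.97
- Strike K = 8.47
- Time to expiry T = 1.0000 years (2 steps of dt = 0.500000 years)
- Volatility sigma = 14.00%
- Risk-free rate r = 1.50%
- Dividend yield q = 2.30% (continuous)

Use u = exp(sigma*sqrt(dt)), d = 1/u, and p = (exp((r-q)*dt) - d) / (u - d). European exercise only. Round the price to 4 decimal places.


Answer: Price = V(0,0) = 0.3250

Derivation:
dt = T/N = 0.500000
u = exp(sigma*sqrt(dt)) = 1.104061; d = 1/u = 0.905747
p = (exp((r-q)*dt) - d) / (u - d) = 0.455142
Discount per step: exp(-r*dt) = 0.992528
Stock lattice S(k, i) with i counting down-moves:
  k=0: S(0,0) = 8.9700
  k=1: S(1,0) = 9.9034; S(1,1) = 8.1246
  k=2: S(2,0) = 10.9340; S(2,1) = 8.9700; S(2,2) = 7.3588
Terminal payoffs V(N, i) = max(K - S_T, 0):
  V(2,0) = 0.000000; V(2,1) = 0.000000; V(2,2) = 1.111208
Backward induction: V(k, i) = exp(-r*dt) * [p * V(k+1, i) + (1-p) * V(k+1, i+1)].
  V(1,0) = exp(-r*dt) * [p*0.000000 + (1-p)*0.000000] = 0.000000
  V(1,1) = exp(-r*dt) * [p*0.000000 + (1-p)*1.111208] = 0.600927
  V(0,0) = exp(-r*dt) * [p*0.000000 + (1-p)*0.600927] = 0.324974


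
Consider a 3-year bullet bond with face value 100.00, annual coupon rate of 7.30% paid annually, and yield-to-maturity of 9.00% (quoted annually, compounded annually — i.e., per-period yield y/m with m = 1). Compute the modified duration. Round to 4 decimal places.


Coupon per period c = face * coupon_rate / m = 7.300000
Periods per year m = 1; per-period yield y/m = 0.090000
Number of cashflows N = 3
Cashflows (t years, CF_t, discount factor 1/(1+y/m)^(m*t), PV):
  t = 1.0000: CF_t = 7.300000, DF = 0.917431, PV = 6.697248
  t = 2.0000: CF_t = 7.300000, DF = 0.841680, PV = 6.144264
  t = 3.0000: CF_t = 107.300000, DF = 0.772183, PV = 82.855287
Price P = sum_t PV_t = 95.696799
First compute Macaulay numerator sum_t t * PV_t:
  t * PV_t at t = 1.0000: 6.697248
  t * PV_t at t = 2.0000: 12.288528
  t * PV_t at t = 3.0000: 248.565862
Macaulay duration D = 267.551638 / 95.696799 = 2.795826
Modified duration = D / (1 + y/m) = 2.795826 / (1 + 0.090000) = 2.564978

Answer: Modified duration = 2.5650


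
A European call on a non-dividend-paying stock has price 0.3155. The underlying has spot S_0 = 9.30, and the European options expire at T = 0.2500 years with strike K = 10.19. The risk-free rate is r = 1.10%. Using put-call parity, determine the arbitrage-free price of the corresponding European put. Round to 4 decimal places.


Answer: Put price = 1.1775

Derivation:
Put-call parity: C - P = S_0 * exp(-qT) - K * exp(-rT).
S_0 * exp(-qT) = 9.3000 * 1.00000000 = 9.30000000
K * exp(-rT) = 10.1900 * 0.99725378 = 10.16201600
P = C - S*exp(-qT) + K*exp(-rT)
P = 0.3155 - 9.30000000 + 10.16201600 = 1.1775


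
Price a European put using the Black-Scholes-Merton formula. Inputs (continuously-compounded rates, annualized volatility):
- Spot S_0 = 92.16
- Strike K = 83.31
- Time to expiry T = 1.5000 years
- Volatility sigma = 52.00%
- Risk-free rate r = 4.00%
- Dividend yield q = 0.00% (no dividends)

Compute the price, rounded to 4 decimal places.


Answer: Price = 15.1160

Derivation:
d1 = (ln(S/K) + (r - q + 0.5*sigma^2) * T) / (sigma * sqrt(T)) = 0.57116700
d2 = d1 - sigma * sqrt(T) = -0.06570033
exp(-rT) = 0.94176453; exp(-qT) = 1.00000000
P = K * exp(-rT) * N(-d2) - S_0 * exp(-qT) * N(-d1)
N(-d1) = 0.28394322; N(-d2) = 0.52619179
P = 83.3100 * 0.94176453 * 0.52619179 - 92.1600 * 1.00000000 * 0.28394322 = 15.1160


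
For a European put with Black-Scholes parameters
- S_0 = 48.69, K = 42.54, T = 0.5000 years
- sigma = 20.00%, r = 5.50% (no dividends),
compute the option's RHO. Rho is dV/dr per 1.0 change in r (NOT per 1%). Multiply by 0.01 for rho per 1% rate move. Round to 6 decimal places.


Answer: Rho = -2.905221

Derivation:
d1 = 1.2199632716; d2 = 1.0785419153
phi(d1) = 0.1895516513; exp(-qT) = 1.0000000000; exp(-rT) = 0.9728746826
N(-d2) = 0.1403959934
Rho = -K*T*exp(-rT)*N(-d2) = -42.5400 * 0.5000 * 0.9728746826 * 0.1403959934 = -2.905221


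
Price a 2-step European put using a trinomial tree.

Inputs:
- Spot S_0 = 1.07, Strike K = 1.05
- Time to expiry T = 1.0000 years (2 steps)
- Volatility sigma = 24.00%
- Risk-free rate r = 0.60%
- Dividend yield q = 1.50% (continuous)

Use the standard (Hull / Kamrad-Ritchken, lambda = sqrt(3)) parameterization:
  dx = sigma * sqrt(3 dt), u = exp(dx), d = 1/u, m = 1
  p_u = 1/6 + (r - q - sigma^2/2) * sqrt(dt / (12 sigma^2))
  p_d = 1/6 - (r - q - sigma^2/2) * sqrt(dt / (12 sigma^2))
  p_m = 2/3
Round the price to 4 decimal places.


dt = T/N = 0.500000; dx = sigma*sqrt(3*dt) = 0.293939
u = exp(dx) = 1.341702; d = 1/u = 0.745322
p_u = 0.134517, p_m = 0.666667, p_d = 0.198816
Discount per step: exp(-r*dt) = 0.997004
Stock lattice S(k, j) with j the centered position index:
  k=0: S(0,+0) = 1.0700
  k=1: S(1,-1) = 0.7975; S(1,+0) = 1.0700; S(1,+1) = 1.4356
  k=2: S(2,-2) = 0.5944; S(2,-1) = 0.7975; S(2,+0) = 1.0700; S(2,+1) = 1.4356; S(2,+2) = 1.9262
Terminal payoffs V(N, j) = max(K - S_T, 0):
  V(2,-2) = 0.455610; V(2,-1) = 0.252505; V(2,+0) = 0.000000; V(2,+1) = 0.000000; V(2,+2) = 0.000000
Backward induction: V(k, j) = exp(-r*dt) * [p_u * V(k+1, j+1) + p_m * V(k+1, j) + p_d * V(k+1, j-1)]
  V(1,-1) = exp(-r*dt) * [p_u*0.000000 + p_m*0.252505 + p_d*0.455610] = 0.258144
  V(1,+0) = exp(-r*dt) * [p_u*0.000000 + p_m*0.000000 + p_d*0.252505] = 0.050052
  V(1,+1) = exp(-r*dt) * [p_u*0.000000 + p_m*0.000000 + p_d*0.000000] = 0.000000
  V(0,+0) = exp(-r*dt) * [p_u*0.000000 + p_m*0.050052 + p_d*0.258144] = 0.084437

Answer: Price = V(0,0) = 0.0844


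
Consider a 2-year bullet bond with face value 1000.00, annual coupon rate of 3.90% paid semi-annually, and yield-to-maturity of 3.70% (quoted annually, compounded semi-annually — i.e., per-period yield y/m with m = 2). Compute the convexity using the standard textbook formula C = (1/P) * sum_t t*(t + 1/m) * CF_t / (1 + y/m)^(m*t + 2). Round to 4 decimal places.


Answer: Convexity = 4.6386

Derivation:
Coupon per period c = face * coupon_rate / m = 19.500000
Periods per year m = 2; per-period yield y/m = 0.018500
Number of cashflows N = 4
Cashflows (t years, CF_t, discount factor 1/(1+y/m)^(m*t), PV):
  t = 0.5000: CF_t = 19.500000, DF = 0.981836, PV = 19.145803
  t = 1.0000: CF_t = 19.500000, DF = 0.964002, PV = 18.798039
  t = 1.5000: CF_t = 19.500000, DF = 0.946492, PV = 18.456592
  t = 2.0000: CF_t = 1019.500000, DF = 0.929300, PV = 947.421196
Price P = sum_t PV_t = 1003.821630
Convexity numerator sum_t t*(t + 1/m) * CF_t / (1+y/m)^(m*t + 2):
  t = 0.5000: term = 9.228296
  t = 1.0000: term = 27.182021
  t = 1.5000: term = 53.376575
  t = 2.0000: term = 4566.579623
Convexity = (1/P) * sum = 4656.366514 / 1003.821630 = 4.638639


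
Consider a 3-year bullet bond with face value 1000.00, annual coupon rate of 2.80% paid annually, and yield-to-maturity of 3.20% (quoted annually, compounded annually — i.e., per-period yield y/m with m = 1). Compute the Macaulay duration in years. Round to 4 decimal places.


Coupon per period c = face * coupon_rate / m = 28.000000
Periods per year m = 1; per-period yield y/m = 0.032000
Number of cashflows N = 3
Cashflows (t years, CF_t, discount factor 1/(1+y/m)^(m*t), PV):
  t = 1.0000: CF_t = 28.000000, DF = 0.968992, PV = 27.131783
  t = 2.0000: CF_t = 28.000000, DF = 0.938946, PV = 26.290487
  t = 3.0000: CF_t = 1028.000000, DF = 0.909831, PV = 935.306651
Price P = sum_t PV_t = 988.728922
Macaulay numerator sum_t t * PV_t:
  t * PV_t at t = 1.0000: 27.131783
  t * PV_t at t = 2.0000: 52.580975
  t * PV_t at t = 3.0000: 2805.919954
Macaulay duration D = (sum_t t * PV_t) / P = 2885.632712 / 988.728922 = 2.918528

Answer: Macaulay duration = 2.9185 years


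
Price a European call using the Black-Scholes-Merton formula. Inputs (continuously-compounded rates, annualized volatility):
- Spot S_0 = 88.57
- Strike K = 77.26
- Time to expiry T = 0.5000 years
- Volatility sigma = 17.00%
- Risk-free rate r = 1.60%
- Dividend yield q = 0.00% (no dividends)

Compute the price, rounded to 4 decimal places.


d1 = (ln(S/K) + (r - q + 0.5*sigma^2) * T) / (sigma * sqrt(T)) = 1.26315761
d2 = d1 - sigma * sqrt(T) = 1.14294945
exp(-rT) = 0.99203191; exp(-qT) = 1.00000000
C = S_0 * exp(-qT) * N(d1) - K * exp(-rT) * N(d2)
N(d1) = 0.89673373; N(d2) = 0.87347021
C = 88.5700 * 1.00000000 * 0.89673373 - 77.2600 * 0.99203191 * 0.87347021 = 12.4771

Answer: Price = 12.4771


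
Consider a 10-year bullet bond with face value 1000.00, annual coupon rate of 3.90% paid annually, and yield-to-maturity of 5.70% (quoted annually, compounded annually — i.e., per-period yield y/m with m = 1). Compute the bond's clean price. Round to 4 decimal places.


Coupon per period c = face * coupon_rate / m = 39.000000
Periods per year m = 1; per-period yield y/m = 0.057000
Number of cashflows N = 10
Cashflows (t years, CF_t, discount factor 1/(1+y/m)^(m*t), PV):
  t = 1.0000: CF_t = 39.000000, DF = 0.946074, PV = 36.896878
  t = 2.0000: CF_t = 39.000000, DF = 0.895056, PV = 34.907169
  t = 3.0000: CF_t = 39.000000, DF = 0.846789, PV = 33.024758
  t = 4.0000: CF_t = 39.000000, DF = 0.801125, PV = 31.243858
  t = 5.0000: CF_t = 39.000000, DF = 0.757923, PV = 29.558995
  t = 6.0000: CF_t = 39.000000, DF = 0.717051, PV = 27.964991
  t = 7.0000: CF_t = 39.000000, DF = 0.678383, PV = 26.456945
  t = 8.0000: CF_t = 39.000000, DF = 0.641801, PV = 25.030222
  t = 9.0000: CF_t = 39.000000, DF = 0.607191, PV = 23.680437
  t = 10.0000: CF_t = 1039.000000, DF = 0.574447, PV = 596.850655
Price P = sum_t PV_t = 865.614909

Answer: Price = 865.6149


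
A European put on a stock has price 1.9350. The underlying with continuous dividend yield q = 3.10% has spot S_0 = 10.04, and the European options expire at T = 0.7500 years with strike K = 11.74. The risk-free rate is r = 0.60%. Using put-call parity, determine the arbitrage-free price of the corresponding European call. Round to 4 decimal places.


Answer: Call price = 0.0570

Derivation:
Put-call parity: C - P = S_0 * exp(-qT) - K * exp(-rT).
S_0 * exp(-qT) = 10.0400 * 0.97701820 = 9.80926271
K * exp(-rT) = 11.7400 * 0.99551011 = 11.68728869
C = P + S*exp(-qT) - K*exp(-rT)
C = 1.9350 + 9.80926271 - 11.68728869 = 0.0570


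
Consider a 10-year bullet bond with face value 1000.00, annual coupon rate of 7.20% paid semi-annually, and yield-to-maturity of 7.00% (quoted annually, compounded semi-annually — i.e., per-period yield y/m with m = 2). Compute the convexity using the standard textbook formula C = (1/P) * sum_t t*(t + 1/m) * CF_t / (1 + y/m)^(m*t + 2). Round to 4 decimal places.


Coupon per period c = face * coupon_rate / m = 36.000000
Periods per year m = 2; per-period yield y/m = 0.035000
Number of cashflows N = 20
Cashflows (t years, CF_t, discount factor 1/(1+y/m)^(m*t), PV):
  t = 0.5000: CF_t = 36.000000, DF = 0.966184, PV = 34.782609
  t = 1.0000: CF_t = 36.000000, DF = 0.933511, PV = 33.606385
  t = 1.5000: CF_t = 36.000000, DF = 0.901943, PV = 32.469937
  t = 2.0000: CF_t = 36.000000, DF = 0.871442, PV = 31.371920
  t = 2.5000: CF_t = 36.000000, DF = 0.841973, PV = 30.311034
  t = 3.0000: CF_t = 36.000000, DF = 0.813501, PV = 29.286023
  t = 3.5000: CF_t = 36.000000, DF = 0.785991, PV = 28.295675
  t = 4.0000: CF_t = 36.000000, DF = 0.759412, PV = 27.338816
  t = 4.5000: CF_t = 36.000000, DF = 0.733731, PV = 26.414315
  t = 5.0000: CF_t = 36.000000, DF = 0.708919, PV = 25.521077
  t = 5.5000: CF_t = 36.000000, DF = 0.684946, PV = 24.658046
  t = 6.0000: CF_t = 36.000000, DF = 0.661783, PV = 23.824199
  t = 6.5000: CF_t = 36.000000, DF = 0.639404, PV = 23.018550
  t = 7.0000: CF_t = 36.000000, DF = 0.617782, PV = 22.240144
  t = 7.5000: CF_t = 36.000000, DF = 0.596891, PV = 21.488062
  t = 8.0000: CF_t = 36.000000, DF = 0.576706, PV = 20.761413
  t = 8.5000: CF_t = 36.000000, DF = 0.557204, PV = 20.059336
  t = 9.0000: CF_t = 36.000000, DF = 0.538361, PV = 19.381001
  t = 9.5000: CF_t = 36.000000, DF = 0.520156, PV = 18.725605
  t = 10.0000: CF_t = 1036.000000, DF = 0.502566, PV = 520.658256
Price P = sum_t PV_t = 1014.212403
Convexity numerator sum_t t*(t + 1/m) * CF_t / (1+y/m)^(m*t + 2):
  t = 0.5000: term = 16.234969
  t = 1.0000: term = 47.057880
  t = 1.5000: term = 90.933102
  t = 2.0000: term = 146.430116
  t = 2.5000: term = 212.217559
  t = 3.0000: term = 287.057568
  t = 3.5000: term = 369.800410
  t = 4.0000: term = 459.379391
  t = 4.5000: term = 554.806028
  t = 5.0000: term = 655.165465
  t = 5.5000: term = 759.612134
  t = 6.0000: term = 867.365634
  t = 6.5000: term = 977.706833
  t = 7.0000: term = 1089.974173
  t = 7.5000: term = 1203.560164
  t = 8.0000: term = 1317.908070
  t = 8.5000: term = 1432.508771
  t = 9.0000: term = 1546.897792
  t = 9.5000: term = 1660.652488
  t = 10.0000: term = 51034.205614
Convexity = (1/P) * sum = 64729.474161 / 1014.212403 = 63.822404

Answer: Convexity = 63.8224


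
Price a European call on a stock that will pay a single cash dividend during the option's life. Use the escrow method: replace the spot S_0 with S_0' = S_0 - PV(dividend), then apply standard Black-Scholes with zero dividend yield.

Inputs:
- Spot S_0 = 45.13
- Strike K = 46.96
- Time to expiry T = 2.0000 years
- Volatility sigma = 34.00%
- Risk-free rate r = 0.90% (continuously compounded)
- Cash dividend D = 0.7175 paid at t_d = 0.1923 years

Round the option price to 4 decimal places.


Answer: Price = 7.7723

Derivation:
PV(D) = D * exp(-r * t_d) = 0.7175 * 0.99827080 = 0.71625930
S_0' = S_0 - PV(D) = 45.1300 - 0.71625930 = 44.41374070
d1 = (ln(S_0'/K) + (r + sigma^2/2)*T) / (sigma*sqrt(T)) = 0.16191232
d2 = d1 - sigma*sqrt(T) = -0.31892030
exp(-rT) = 0.98216103
N(d1) = 0.56431255; N(d2) = 0.37489348
C = S_0' * N(d1) - K * exp(-rT) * N(d2) = 44.41374070 * 0.56431255 - 46.9600 * 0.98216103 * 0.37489348 = 7.7723


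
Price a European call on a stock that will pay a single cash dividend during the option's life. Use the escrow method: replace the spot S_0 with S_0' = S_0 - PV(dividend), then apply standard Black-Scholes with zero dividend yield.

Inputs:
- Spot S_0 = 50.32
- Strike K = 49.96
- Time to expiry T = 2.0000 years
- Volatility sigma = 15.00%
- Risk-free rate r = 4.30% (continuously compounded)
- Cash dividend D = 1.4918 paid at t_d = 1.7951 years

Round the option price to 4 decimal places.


Answer: Price = 5.7388

Derivation:
PV(D) = D * exp(-r * t_d) = 1.4918 * 0.92571460 = 1.38098104
S_0' = S_0 - PV(D) = 50.3200 - 1.38098104 = 48.93901896
d1 = (ln(S_0'/K) + (r + sigma^2/2)*T) / (sigma*sqrt(T)) = 0.41413984
d2 = d1 - sigma*sqrt(T) = 0.20200781
exp(-rT) = 0.91759423
N(d1) = 0.66061415; N(d2) = 0.58004469
C = S_0' * N(d1) - K * exp(-rT) * N(d2) = 48.93901896 * 0.66061415 - 49.9600 * 0.91759423 * 0.58004469 = 5.7388


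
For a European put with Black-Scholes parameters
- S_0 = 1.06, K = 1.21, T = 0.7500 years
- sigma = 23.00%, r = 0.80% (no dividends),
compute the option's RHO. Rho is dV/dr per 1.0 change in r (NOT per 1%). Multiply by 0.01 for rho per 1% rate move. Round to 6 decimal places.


Answer: Rho = -0.693246

Derivation:
d1 = -0.5347465962; d2 = -0.7339324391
phi(d1) = 0.3457928114; exp(-qT) = 1.0000000000; exp(-rT) = 0.9940179641
N(-d2) = 0.7685050423
Rho = -K*T*exp(-rT)*N(-d2) = -1.2100 * 0.7500 * 0.9940179641 * 0.7685050423 = -0.693246


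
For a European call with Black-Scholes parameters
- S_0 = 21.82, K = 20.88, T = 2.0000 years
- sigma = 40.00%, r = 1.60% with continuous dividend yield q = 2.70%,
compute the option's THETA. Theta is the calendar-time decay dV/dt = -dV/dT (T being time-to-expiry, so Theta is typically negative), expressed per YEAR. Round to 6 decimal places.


d1 = 0.3217958416; d2 = -0.2438895834
phi(d1) = 0.3788121607; exp(-qT) = 0.9474321065; exp(-rT) = 0.9685065821
Theta = -S*exp(-qT)*phi(d1)*sigma/(2*sqrt(T)) - r*K*exp(-rT)*N(d2) + q*S*exp(-qT)*N(d1)
N(d1) = 0.6261963176; N(d2) = 0.4036581684; sqrt(T) = 1.4142135624
Term 1 = -21.8200 * 0.9474321065 * 0.3788121607 * 0.4000 / (2 * 1.4142135624) = -1.1074949496
Term 2 = -0.0160 * 20.8800 * 0.9685065821 * 0.4036581684 = -0.1306071037
Term 3 = 0.0270 * 21.8200 * 0.9474321065 * 0.6261963176 = 0.3495240933
Theta = -1.1074949496 + (-0.1306071037) + (0.3495240933) = -0.888578

Answer: Theta = -0.888578


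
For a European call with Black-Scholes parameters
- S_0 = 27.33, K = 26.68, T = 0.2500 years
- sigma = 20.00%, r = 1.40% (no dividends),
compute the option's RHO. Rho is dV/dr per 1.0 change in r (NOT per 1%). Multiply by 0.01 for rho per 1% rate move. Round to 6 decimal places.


Answer: Rho = 3.916802

Derivation:
d1 = 0.3257077889; d2 = 0.2257077889
phi(d1) = 0.3783326987; exp(-qT) = 1.0000000000; exp(-rT) = 0.9965061179
N(d2) = 0.5892856501
Rho = K*T*exp(-rT)*N(d2) = 26.6800 * 0.2500 * 0.9965061179 * 0.5892856501 = 3.916802


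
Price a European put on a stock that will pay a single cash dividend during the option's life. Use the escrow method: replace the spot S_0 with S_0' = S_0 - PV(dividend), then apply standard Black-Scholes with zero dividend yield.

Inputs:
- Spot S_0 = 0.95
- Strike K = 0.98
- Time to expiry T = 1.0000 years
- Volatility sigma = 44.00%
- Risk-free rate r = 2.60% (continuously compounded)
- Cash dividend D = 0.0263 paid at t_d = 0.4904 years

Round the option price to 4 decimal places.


Answer: Price = 0.1794

Derivation:
PV(D) = D * exp(-r * t_d) = 0.0263 * 0.98733054 = 0.02596679
S_0' = S_0 - PV(D) = 0.9500 - 0.02596679 = 0.92403321
d1 = (ln(S_0'/K) + (r + sigma^2/2)*T) / (sigma*sqrt(T)) = 0.14544418
d2 = d1 - sigma*sqrt(T) = -0.29455582
exp(-rT) = 0.97433509
N(-d1) = 0.44218009; N(-d2) = 0.61583339
P = K * exp(-rT) * N(-d2) - S_0' * N(-d1) = 0.9800 * 0.97433509 * 0.61583339 - 0.92403321 * 0.44218009 = 0.1794


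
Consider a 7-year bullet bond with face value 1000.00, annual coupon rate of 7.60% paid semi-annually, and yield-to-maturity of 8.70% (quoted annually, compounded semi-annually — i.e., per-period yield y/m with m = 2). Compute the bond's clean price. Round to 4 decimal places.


Coupon per period c = face * coupon_rate / m = 38.000000
Periods per year m = 2; per-period yield y/m = 0.043500
Number of cashflows N = 14
Cashflows (t years, CF_t, discount factor 1/(1+y/m)^(m*t), PV):
  t = 0.5000: CF_t = 38.000000, DF = 0.958313, PV = 36.415908
  t = 1.0000: CF_t = 38.000000, DF = 0.918365, PV = 34.897851
  t = 1.5000: CF_t = 38.000000, DF = 0.880081, PV = 33.443078
  t = 2.0000: CF_t = 38.000000, DF = 0.843393, PV = 32.048948
  t = 2.5000: CF_t = 38.000000, DF = 0.808235, PV = 30.712936
  t = 3.0000: CF_t = 38.000000, DF = 0.774543, PV = 29.432617
  t = 3.5000: CF_t = 38.000000, DF = 0.742254, PV = 28.205670
  t = 4.0000: CF_t = 38.000000, DF = 0.711312, PV = 27.029871
  t = 4.5000: CF_t = 38.000000, DF = 0.681660, PV = 25.903087
  t = 5.0000: CF_t = 38.000000, DF = 0.653244, PV = 24.823274
  t = 5.5000: CF_t = 38.000000, DF = 0.626013, PV = 23.788475
  t = 6.0000: CF_t = 38.000000, DF = 0.599916, PV = 22.796814
  t = 6.5000: CF_t = 38.000000, DF = 0.574908, PV = 21.846492
  t = 7.0000: CF_t = 1038.000000, DF = 0.550942, PV = 571.877495
Price P = sum_t PV_t = 943.222515

Answer: Price = 943.2225


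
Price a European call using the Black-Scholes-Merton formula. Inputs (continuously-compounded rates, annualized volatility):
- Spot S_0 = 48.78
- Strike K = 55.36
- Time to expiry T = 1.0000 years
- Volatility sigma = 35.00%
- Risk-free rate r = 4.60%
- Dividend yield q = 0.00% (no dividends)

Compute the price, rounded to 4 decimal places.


Answer: Price = 5.1992

Derivation:
d1 = (ln(S/K) + (r - q + 0.5*sigma^2) * T) / (sigma * sqrt(T)) = -0.05510548
d2 = d1 - sigma * sqrt(T) = -0.40510548
exp(-rT) = 0.95504196; exp(-qT) = 1.00000000
C = S_0 * exp(-qT) * N(d1) - K * exp(-rT) * N(d2)
N(d1) = 0.47802721; N(d2) = 0.34269999
C = 48.7800 * 1.00000000 * 0.47802721 - 55.3600 * 0.95504196 * 0.34269999 = 5.1992


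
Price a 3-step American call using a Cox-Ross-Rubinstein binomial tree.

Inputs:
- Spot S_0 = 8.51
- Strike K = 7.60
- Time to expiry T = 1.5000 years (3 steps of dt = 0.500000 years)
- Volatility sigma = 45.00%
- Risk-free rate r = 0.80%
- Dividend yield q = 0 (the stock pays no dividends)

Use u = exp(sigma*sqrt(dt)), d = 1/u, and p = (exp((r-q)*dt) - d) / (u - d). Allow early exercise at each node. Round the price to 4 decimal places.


Answer: Price = V(0,0) = 2.3886

Derivation:
dt = T/N = 0.500000
u = exp(sigma*sqrt(dt)) = 1.374648; d = 1/u = 0.727459
p = (exp((r-q)*dt) - d) / (u - d) = 0.427308
Discount per step: exp(-r*dt) = 0.996008
Stock lattice S(k, i) with i counting down-moves:
  k=0: S(0,0) = 8.5100
  k=1: S(1,0) = 11.6983; S(1,1) = 6.1907
  k=2: S(2,0) = 16.0810; S(2,1) = 8.5100; S(2,2) = 4.5035
  k=3: S(3,0) = 22.1057; S(3,1) = 11.6983; S(3,2) = 6.1907; S(3,3) = 3.2761
Terminal payoffs V(N, i) = max(S_T - K, 0):
  V(3,0) = 14.505713; V(3,1) = 4.098259; V(3,2) = 0.000000; V(3,3) = 0.000000
Backward induction: V(k, i) = exp(-r*dt) * [p * V(k+1, i) + (1-p) * V(k+1, i+1)]; then take max(V_cont, immediate exercise) for American.
  V(2,0) = exp(-r*dt) * [p*14.505713 + (1-p)*4.098259] = 8.511333; exercise = 8.480993; V(2,0) = max -> 8.511333
  V(2,1) = exp(-r*dt) * [p*4.098259 + (1-p)*0.000000] = 1.744227; exercise = 0.910000; V(2,1) = max -> 1.744227
  V(2,2) = exp(-r*dt) * [p*0.000000 + (1-p)*0.000000] = 0.000000; exercise = 0.000000; V(2,2) = max -> 0.000000
  V(1,0) = exp(-r*dt) * [p*8.511333 + (1-p)*1.744227] = 4.617359; exercise = 4.098259; V(1,0) = max -> 4.617359
  V(1,1) = exp(-r*dt) * [p*1.744227 + (1-p)*0.000000] = 0.742347; exercise = 0.000000; V(1,1) = max -> 0.742347
  V(0,0) = exp(-r*dt) * [p*4.617359 + (1-p)*0.742347] = 2.388596; exercise = 0.910000; V(0,0) = max -> 2.388596


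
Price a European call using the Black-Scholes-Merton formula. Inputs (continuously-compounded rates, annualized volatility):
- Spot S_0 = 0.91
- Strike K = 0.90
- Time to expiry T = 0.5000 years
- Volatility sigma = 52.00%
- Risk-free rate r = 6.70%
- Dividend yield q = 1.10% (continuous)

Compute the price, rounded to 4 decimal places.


d1 = (ln(S/K) + (r - q + 0.5*sigma^2) * T) / (sigma * sqrt(T)) = 0.29004932
d2 = d1 - sigma * sqrt(T) = -0.07764621
exp(-rT) = 0.96705491; exp(-qT) = 0.99451510
C = S_0 * exp(-qT) * N(d1) - K * exp(-rT) * N(d2)
N(d1) = 0.61411075; N(d2) = 0.46905474
C = 0.9100 * 0.99451510 * 0.61411075 - 0.9000 * 0.96705491 * 0.46905474 = 0.1475

Answer: Price = 0.1475


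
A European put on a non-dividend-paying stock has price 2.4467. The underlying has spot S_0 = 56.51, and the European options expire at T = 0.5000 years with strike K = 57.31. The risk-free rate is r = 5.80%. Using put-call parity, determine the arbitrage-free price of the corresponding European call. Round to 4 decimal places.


Put-call parity: C - P = S_0 * exp(-qT) - K * exp(-rT).
S_0 * exp(-qT) = 56.5100 * 1.00000000 = 56.51000000
K * exp(-rT) = 57.3100 * 0.97141646 = 55.67187758
C = P + S*exp(-qT) - K*exp(-rT)
C = 2.4467 + 56.51000000 - 55.67187758 = 3.2848

Answer: Call price = 3.2848


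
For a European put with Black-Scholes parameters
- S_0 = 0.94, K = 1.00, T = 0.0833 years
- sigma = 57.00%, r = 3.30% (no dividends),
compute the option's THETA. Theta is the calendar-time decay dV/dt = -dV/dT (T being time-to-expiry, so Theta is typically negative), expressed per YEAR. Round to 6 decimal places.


Answer: Theta = -0.334283

Derivation:
d1 = -0.2771496452; d2 = -0.4416615596
phi(d1) = 0.3839110107; exp(-qT) = 1.0000000000; exp(-rT) = 0.9972548748
Theta = -S*exp(-qT)*phi(d1)*sigma/(2*sqrt(T)) + r*K*exp(-rT)*N(-d2) - q*S*exp(-qT)*N(-d1)
N(-d1) = 0.6091673985; N(-d2) = 0.6706329349; sqrt(T) = 0.2886173938
Term 1 = -0.9400 * 1.0000000000 * 0.3839110107 * 0.5700 / (2 * 0.2886173938) = -0.3563532967
Term 2 = 0.0330 * 1.0000 * 0.9972548748 * 0.6706329349 = 0.0220701348
Term 3 = 0 (no dividend yield, q = 0)
Theta = -0.3563532967 + (0.0220701348) + (0.0000000000) = -0.334283


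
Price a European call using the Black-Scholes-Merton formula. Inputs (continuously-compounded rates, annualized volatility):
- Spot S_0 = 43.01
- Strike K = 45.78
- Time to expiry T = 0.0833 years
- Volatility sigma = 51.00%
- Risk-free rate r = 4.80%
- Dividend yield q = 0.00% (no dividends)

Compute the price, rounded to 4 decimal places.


Answer: Price = 1.5072

Derivation:
d1 = (ln(S/K) + (r - q + 0.5*sigma^2) * T) / (sigma * sqrt(T)) = -0.32326604
d2 = d1 - sigma * sqrt(T) = -0.47046091
exp(-rT) = 0.99600958; exp(-qT) = 1.00000000
C = S_0 * exp(-qT) * N(d1) - K * exp(-rT) * N(d2)
N(d1) = 0.37324689; N(d2) = 0.31901288
C = 43.0100 * 1.00000000 * 0.37324689 - 45.7800 * 0.99600958 * 0.31901288 = 1.5072


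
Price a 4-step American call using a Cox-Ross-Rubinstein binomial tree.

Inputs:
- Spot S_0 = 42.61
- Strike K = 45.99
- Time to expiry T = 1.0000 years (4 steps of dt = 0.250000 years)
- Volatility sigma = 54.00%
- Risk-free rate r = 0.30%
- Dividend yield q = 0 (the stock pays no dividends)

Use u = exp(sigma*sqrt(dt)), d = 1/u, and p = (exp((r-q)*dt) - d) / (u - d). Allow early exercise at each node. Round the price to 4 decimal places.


dt = T/N = 0.250000
u = exp(sigma*sqrt(dt)) = 1.309964; d = 1/u = 0.763379
p = (exp((r-q)*dt) - d) / (u - d) = 0.434280
Discount per step: exp(-r*dt) = 0.999250
Stock lattice S(k, i) with i counting down-moves:
  k=0: S(0,0) = 42.6100
  k=1: S(1,0) = 55.8176; S(1,1) = 32.5276
  k=2: S(2,0) = 73.1191; S(2,1) = 42.6100; S(2,2) = 24.8309
  k=3: S(3,0) = 95.7834; S(3,1) = 55.8176; S(3,2) = 32.5276; S(3,3) = 18.9554
  k=4: S(4,0) = 125.4728; S(4,1) = 73.1191; S(4,2) = 42.6100; S(4,3) = 24.8309; S(4,4) = 14.4702
Terminal payoffs V(N, i) = max(S_T - K, 0):
  V(4,0) = 79.482796; V(4,1) = 27.129052; V(4,2) = 0.000000; V(4,3) = 0.000000; V(4,4) = 0.000000
Backward induction: V(k, i) = exp(-r*dt) * [p * V(k+1, i) + (1-p) * V(k+1, i+1)]; then take max(V_cont, immediate exercise) for American.
  V(3,0) = exp(-r*dt) * [p*79.482796 + (1-p)*27.129052] = 49.827839; exercise = 49.793359; V(3,0) = max -> 49.827839
  V(3,1) = exp(-r*dt) * [p*27.129052 + (1-p)*0.000000] = 11.772766; exercise = 9.827585; V(3,1) = max -> 11.772766
  V(3,2) = exp(-r*dt) * [p*0.000000 + (1-p)*0.000000] = 0.000000; exercise = 0.000000; V(3,2) = max -> 0.000000
  V(3,3) = exp(-r*dt) * [p*0.000000 + (1-p)*0.000000] = 0.000000; exercise = 0.000000; V(3,3) = max -> 0.000000
  V(2,0) = exp(-r*dt) * [p*49.827839 + (1-p)*11.772766] = 28.278097; exercise = 27.129052; V(2,0) = max -> 28.278097
  V(2,1) = exp(-r*dt) * [p*11.772766 + (1-p)*0.000000] = 5.108841; exercise = 0.000000; V(2,1) = max -> 5.108841
  V(2,2) = exp(-r*dt) * [p*0.000000 + (1-p)*0.000000] = 0.000000; exercise = 0.000000; V(2,2) = max -> 0.000000
  V(1,0) = exp(-r*dt) * [p*28.278097 + (1-p)*5.108841] = 15.159406; exercise = 9.827585; V(1,0) = max -> 15.159406
  V(1,1) = exp(-r*dt) * [p*5.108841 + (1-p)*0.000000] = 2.217003; exercise = 0.000000; V(1,1) = max -> 2.217003
  V(0,0) = exp(-r*dt) * [p*15.159406 + (1-p)*2.217003] = 7.831751; exercise = 0.000000; V(0,0) = max -> 7.831751

Answer: Price = V(0,0) = 7.8318


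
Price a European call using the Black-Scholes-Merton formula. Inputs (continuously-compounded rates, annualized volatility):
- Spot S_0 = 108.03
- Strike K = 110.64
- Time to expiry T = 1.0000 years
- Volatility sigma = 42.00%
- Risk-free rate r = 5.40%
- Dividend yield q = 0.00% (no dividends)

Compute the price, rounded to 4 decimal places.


Answer: Price = 19.3502

Derivation:
d1 = (ln(S/K) + (r - q + 0.5*sigma^2) * T) / (sigma * sqrt(T)) = 0.28173162
d2 = d1 - sigma * sqrt(T) = -0.13826838
exp(-rT) = 0.94743211; exp(-qT) = 1.00000000
C = S_0 * exp(-qT) * N(d1) - K * exp(-rT) * N(d2)
N(d1) = 0.61092535; N(d2) = 0.44501416
C = 108.0300 * 1.00000000 * 0.61092535 - 110.6400 * 0.94743211 * 0.44501416 = 19.3502


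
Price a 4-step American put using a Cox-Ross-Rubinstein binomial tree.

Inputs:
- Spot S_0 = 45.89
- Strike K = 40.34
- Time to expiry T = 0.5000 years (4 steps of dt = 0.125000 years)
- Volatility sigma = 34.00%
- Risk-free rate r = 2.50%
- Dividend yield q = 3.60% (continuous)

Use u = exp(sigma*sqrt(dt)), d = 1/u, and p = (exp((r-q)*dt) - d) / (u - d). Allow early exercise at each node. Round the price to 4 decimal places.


dt = T/N = 0.125000
u = exp(sigma*sqrt(dt)) = 1.127732; d = 1/u = 0.886736
p = (exp((r-q)*dt) - d) / (u - d) = 0.464283
Discount per step: exp(-r*dt) = 0.996880
Stock lattice S(k, i) with i counting down-moves:
  k=0: S(0,0) = 45.8900
  k=1: S(1,0) = 51.7516; S(1,1) = 40.6923
  k=2: S(2,0) = 58.3619; S(2,1) = 45.8900; S(2,2) = 36.0833
  k=3: S(3,0) = 65.8166; S(3,1) = 51.7516; S(3,2) = 40.6923; S(3,3) = 31.9964
  k=4: S(4,0) = 74.2234; S(4,1) = 58.3619; S(4,2) = 45.8900; S(4,3) = 36.0833; S(4,4) = 28.3723
Terminal payoffs V(N, i) = max(K - S_T, 0):
  V(4,0) = 0.000000; V(4,1) = 0.000000; V(4,2) = 0.000000; V(4,3) = 4.256672; V(4,4) = 11.967663
Backward induction: V(k, i) = exp(-r*dt) * [p * V(k+1, i) + (1-p) * V(k+1, i+1)]; then take max(V_cont, immediate exercise) for American.
  V(3,0) = exp(-r*dt) * [p*0.000000 + (1-p)*0.000000] = 0.000000; exercise = 0.000000; V(3,0) = max -> 0.000000
  V(3,1) = exp(-r*dt) * [p*0.000000 + (1-p)*0.000000] = 0.000000; exercise = 0.000000; V(3,1) = max -> 0.000000
  V(3,2) = exp(-r*dt) * [p*0.000000 + (1-p)*4.256672] = 2.273259; exercise = 0.000000; V(3,2) = max -> 2.273259
  V(3,3) = exp(-r*dt) * [p*4.256672 + (1-p)*11.967663] = 8.361415; exercise = 8.343620; V(3,3) = max -> 8.361415
  V(2,0) = exp(-r*dt) * [p*0.000000 + (1-p)*0.000000] = 0.000000; exercise = 0.000000; V(2,0) = max -> 0.000000
  V(2,1) = exp(-r*dt) * [p*0.000000 + (1-p)*2.273259] = 1.214025; exercise = 0.000000; V(2,1) = max -> 1.214025
  V(2,2) = exp(-r*dt) * [p*2.273259 + (1-p)*8.361415] = 5.517521; exercise = 4.256672; V(2,2) = max -> 5.517521
  V(1,0) = exp(-r*dt) * [p*0.000000 + (1-p)*1.214025] = 0.648345; exercise = 0.000000; V(1,0) = max -> 0.648345
  V(1,1) = exp(-r*dt) * [p*1.214025 + (1-p)*5.517521] = 3.508502; exercise = 0.000000; V(1,1) = max -> 3.508502
  V(0,0) = exp(-r*dt) * [p*0.648345 + (1-p)*3.508502] = 2.173777; exercise = 0.000000; V(0,0) = max -> 2.173777

Answer: Price = V(0,0) = 2.1738


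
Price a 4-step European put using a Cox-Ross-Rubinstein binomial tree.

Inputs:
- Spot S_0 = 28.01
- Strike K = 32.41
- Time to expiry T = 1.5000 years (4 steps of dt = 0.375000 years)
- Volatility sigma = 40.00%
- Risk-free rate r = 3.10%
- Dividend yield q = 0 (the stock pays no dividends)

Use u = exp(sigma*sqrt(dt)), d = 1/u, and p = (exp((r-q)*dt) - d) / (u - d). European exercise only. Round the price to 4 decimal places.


dt = T/N = 0.375000
u = exp(sigma*sqrt(dt)) = 1.277556; d = 1/u = 0.782744
p = (exp((r-q)*dt) - d) / (u - d) = 0.462698
Discount per step: exp(-r*dt) = 0.988442
Stock lattice S(k, i) with i counting down-moves:
  k=0: S(0,0) = 28.0100
  k=1: S(1,0) = 35.7843; S(1,1) = 21.9247
  k=2: S(2,0) = 45.7165; S(2,1) = 28.0100; S(2,2) = 17.1614
  k=3: S(3,0) = 58.4054; S(3,1) = 35.7843; S(3,2) = 21.9247; S(3,3) = 13.4330
  k=4: S(4,0) = 74.6162; S(4,1) = 45.7165; S(4,2) = 28.0100; S(4,3) = 17.1614; S(4,4) = 10.5146
Terminal payoffs V(N, i) = max(K - S_T, 0):
  V(4,0) = 0.000000; V(4,1) = 0.000000; V(4,2) = 4.400000; V(4,3) = 15.248583; V(4,4) = 21.895390
Backward induction: V(k, i) = exp(-r*dt) * [p * V(k+1, i) + (1-p) * V(k+1, i+1)].
  V(3,0) = exp(-r*dt) * [p*0.000000 + (1-p)*0.000000] = 0.000000
  V(3,1) = exp(-r*dt) * [p*0.000000 + (1-p)*4.400000] = 2.336805
  V(3,2) = exp(-r*dt) * [p*4.400000 + (1-p)*15.248583] = 10.110742
  V(3,3) = exp(-r*dt) * [p*15.248583 + (1-p)*21.895390] = 18.602411
  V(2,0) = exp(-r*dt) * [p*0.000000 + (1-p)*2.336805] = 1.241059
  V(2,1) = exp(-r*dt) * [p*2.336805 + (1-p)*10.110742] = 6.438473
  V(2,2) = exp(-r*dt) * [p*10.110742 + (1-p)*18.602411] = 14.503743
  V(1,0) = exp(-r*dt) * [p*1.241059 + (1-p)*6.438473] = 3.987020
  V(1,1) = exp(-r*dt) * [p*6.438473 + (1-p)*14.503743] = 10.647460
  V(0,0) = exp(-r*dt) * [p*3.987020 + (1-p)*10.647460] = 7.478246

Answer: Price = V(0,0) = 7.4782


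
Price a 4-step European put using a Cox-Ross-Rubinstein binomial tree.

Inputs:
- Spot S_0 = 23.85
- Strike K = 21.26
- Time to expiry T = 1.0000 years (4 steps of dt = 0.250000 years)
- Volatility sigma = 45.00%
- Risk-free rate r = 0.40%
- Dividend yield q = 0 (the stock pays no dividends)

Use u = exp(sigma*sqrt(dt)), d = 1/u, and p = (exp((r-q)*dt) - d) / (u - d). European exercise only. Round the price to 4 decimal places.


Answer: Price = V(0,0) = 2.9109

Derivation:
dt = T/N = 0.250000
u = exp(sigma*sqrt(dt)) = 1.252323; d = 1/u = 0.798516
p = (exp((r-q)*dt) - d) / (u - d) = 0.446191
Discount per step: exp(-r*dt) = 0.999000
Stock lattice S(k, i) with i counting down-moves:
  k=0: S(0,0) = 23.8500
  k=1: S(1,0) = 29.8679; S(1,1) = 19.0446
  k=2: S(2,0) = 37.4042; S(2,1) = 23.8500; S(2,2) = 15.2074
  k=3: S(3,0) = 46.8422; S(3,1) = 29.8679; S(3,2) = 19.0446; S(3,3) = 12.1434
  k=4: S(4,0) = 58.6615; S(4,1) = 37.4042; S(4,2) = 23.8500; S(4,3) = 15.2074; S(4,4) = 9.6967
Terminal payoffs V(N, i) = max(K - S_T, 0):
  V(4,0) = 0.000000; V(4,1) = 0.000000; V(4,2) = 0.000000; V(4,3) = 6.052569; V(4,4) = 11.563314
Backward induction: V(k, i) = exp(-r*dt) * [p * V(k+1, i) + (1-p) * V(k+1, i+1)].
  V(3,0) = exp(-r*dt) * [p*0.000000 + (1-p)*0.000000] = 0.000000
  V(3,1) = exp(-r*dt) * [p*0.000000 + (1-p)*0.000000] = 0.000000
  V(3,2) = exp(-r*dt) * [p*0.000000 + (1-p)*6.052569] = 3.348618
  V(3,3) = exp(-r*dt) * [p*6.052569 + (1-p)*11.563314] = 9.095370
  V(2,0) = exp(-r*dt) * [p*0.000000 + (1-p)*0.000000] = 0.000000
  V(2,1) = exp(-r*dt) * [p*0.000000 + (1-p)*3.348618] = 1.852642
  V(2,2) = exp(-r*dt) * [p*3.348618 + (1-p)*9.095370] = 6.524694
  V(1,0) = exp(-r*dt) * [p*0.000000 + (1-p)*1.852642] = 1.024985
  V(1,1) = exp(-r*dt) * [p*1.852642 + (1-p)*6.524694] = 4.435630
  V(0,0) = exp(-r*dt) * [p*1.024985 + (1-p)*4.435630] = 2.910919


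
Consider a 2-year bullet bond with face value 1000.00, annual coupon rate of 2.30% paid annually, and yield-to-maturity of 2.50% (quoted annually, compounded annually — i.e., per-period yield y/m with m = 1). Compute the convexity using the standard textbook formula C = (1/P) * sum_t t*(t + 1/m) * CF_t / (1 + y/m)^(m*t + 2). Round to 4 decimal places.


Answer: Convexity = 5.6251

Derivation:
Coupon per period c = face * coupon_rate / m = 23.000000
Periods per year m = 1; per-period yield y/m = 0.025000
Number of cashflows N = 2
Cashflows (t years, CF_t, discount factor 1/(1+y/m)^(m*t), PV):
  t = 1.0000: CF_t = 23.000000, DF = 0.975610, PV = 22.439024
  t = 2.0000: CF_t = 1023.000000, DF = 0.951814, PV = 973.706127
Price P = sum_t PV_t = 996.145152
Convexity numerator sum_t t*(t + 1/m) * CF_t / (1+y/m)^(m*t + 2):
  t = 1.0000: term = 42.715573
  t = 2.0000: term = 5560.725058
Convexity = (1/P) * sum = 5603.440631 / 996.145152 = 5.625125


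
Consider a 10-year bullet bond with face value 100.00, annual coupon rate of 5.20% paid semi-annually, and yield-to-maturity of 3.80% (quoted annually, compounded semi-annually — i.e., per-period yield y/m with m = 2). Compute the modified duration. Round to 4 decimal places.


Answer: Modified duration = 7.9020

Derivation:
Coupon per period c = face * coupon_rate / m = 2.600000
Periods per year m = 2; per-period yield y/m = 0.019000
Number of cashflows N = 20
Cashflows (t years, CF_t, discount factor 1/(1+y/m)^(m*t), PV):
  t = 0.5000: CF_t = 2.600000, DF = 0.981354, PV = 2.551521
  t = 1.0000: CF_t = 2.600000, DF = 0.963056, PV = 2.503946
  t = 1.5000: CF_t = 2.600000, DF = 0.945099, PV = 2.457258
  t = 2.0000: CF_t = 2.600000, DF = 0.927477, PV = 2.411441
  t = 2.5000: CF_t = 2.600000, DF = 0.910184, PV = 2.366478
  t = 3.0000: CF_t = 2.600000, DF = 0.893213, PV = 2.322353
  t = 3.5000: CF_t = 2.600000, DF = 0.876558, PV = 2.279051
  t = 4.0000: CF_t = 2.600000, DF = 0.860214, PV = 2.236557
  t = 4.5000: CF_t = 2.600000, DF = 0.844175, PV = 2.194854
  t = 5.0000: CF_t = 2.600000, DF = 0.828434, PV = 2.153930
  t = 5.5000: CF_t = 2.600000, DF = 0.812988, PV = 2.113768
  t = 6.0000: CF_t = 2.600000, DF = 0.797829, PV = 2.074355
  t = 6.5000: CF_t = 2.600000, DF = 0.782953, PV = 2.035677
  t = 7.0000: CF_t = 2.600000, DF = 0.768354, PV = 1.997721
  t = 7.5000: CF_t = 2.600000, DF = 0.754028, PV = 1.960472
  t = 8.0000: CF_t = 2.600000, DF = 0.739968, PV = 1.923917
  t = 8.5000: CF_t = 2.600000, DF = 0.726171, PV = 1.888044
  t = 9.0000: CF_t = 2.600000, DF = 0.712631, PV = 1.852841
  t = 9.5000: CF_t = 2.600000, DF = 0.699343, PV = 1.818293
  t = 10.0000: CF_t = 102.600000, DF = 0.686304, PV = 70.414756
Price P = sum_t PV_t = 111.557233
First compute Macaulay numerator sum_t t * PV_t:
  t * PV_t at t = 0.5000: 1.275761
  t * PV_t at t = 1.0000: 2.503946
  t * PV_t at t = 1.5000: 3.685887
  t * PV_t at t = 2.0000: 4.822882
  t * PV_t at t = 2.5000: 5.916194
  t * PV_t at t = 3.0000: 6.967059
  t * PV_t at t = 3.5000: 7.976679
  t * PV_t at t = 4.0000: 8.946226
  t * PV_t at t = 4.5000: 9.876844
  t * PV_t at t = 5.0000: 10.769648
  t * PV_t at t = 5.5000: 11.625724
  t * PV_t at t = 6.0000: 12.446132
  t * PV_t at t = 6.5000: 13.231903
  t * PV_t at t = 7.0000: 13.984045
  t * PV_t at t = 7.5000: 14.703538
  t * PV_t at t = 8.0000: 15.391339
  t * PV_t at t = 8.5000: 16.048378
  t * PV_t at t = 9.0000: 16.675565
  t * PV_t at t = 9.5000: 17.273783
  t * PV_t at t = 10.0000: 704.147563
Macaulay duration D = 898.269096 / 111.557233 = 8.052092
Modified duration = D / (1 + y/m) = 8.052092 / (1 + 0.019000) = 7.901955


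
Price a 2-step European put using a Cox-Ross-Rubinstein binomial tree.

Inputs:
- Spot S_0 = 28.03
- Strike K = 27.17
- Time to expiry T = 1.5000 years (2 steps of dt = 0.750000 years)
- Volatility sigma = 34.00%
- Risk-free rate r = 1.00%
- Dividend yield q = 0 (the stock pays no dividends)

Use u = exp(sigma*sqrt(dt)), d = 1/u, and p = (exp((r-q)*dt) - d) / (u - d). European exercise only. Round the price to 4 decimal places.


dt = T/N = 0.750000
u = exp(sigma*sqrt(dt)) = 1.342386; d = 1/u = 0.744942
p = (exp((r-q)*dt) - d) / (u - d) = 0.439516
Discount per step: exp(-r*dt) = 0.992528
Stock lattice S(k, i) with i counting down-moves:
  k=0: S(0,0) = 28.0300
  k=1: S(1,0) = 37.6271; S(1,1) = 20.8807
  k=2: S(2,0) = 50.5101; S(2,1) = 28.0300; S(2,2) = 15.5549
Terminal payoffs V(N, i) = max(K - S_T, 0):
  V(2,0) = 0.000000; V(2,1) = 0.000000; V(2,2) = 11.615063
Backward induction: V(k, i) = exp(-r*dt) * [p * V(k+1, i) + (1-p) * V(k+1, i+1)].
  V(1,0) = exp(-r*dt) * [p*0.000000 + (1-p)*0.000000] = 0.000000
  V(1,1) = exp(-r*dt) * [p*0.000000 + (1-p)*11.615063] = 6.461416
  V(0,0) = exp(-r*dt) * [p*0.000000 + (1-p)*6.461416] = 3.594462

Answer: Price = V(0,0) = 3.5945
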